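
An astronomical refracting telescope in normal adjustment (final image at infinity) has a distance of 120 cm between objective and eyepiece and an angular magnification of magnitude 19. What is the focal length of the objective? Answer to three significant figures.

114 cm

In normal adjustment the tube length equals f_obj + f_eye and |M| = f_obj/f_eye.
So f_obj = 19 f_eye and 19 f_eye + f_eye = 120 cm, giving f_eye = 120/20 = 6.000 cm and f_obj = 114.000 cm.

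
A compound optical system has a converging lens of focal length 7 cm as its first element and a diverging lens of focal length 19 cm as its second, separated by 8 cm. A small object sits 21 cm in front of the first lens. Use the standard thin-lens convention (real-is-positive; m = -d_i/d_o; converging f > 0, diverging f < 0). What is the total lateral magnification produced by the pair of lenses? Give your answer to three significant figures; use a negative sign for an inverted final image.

-0.576

Applying the thin-lens equation to the first lens, 1/7 = 1/21 + 1/d_i1, which gives d_i1 = 10.500 cm.
Its lateral magnification is m_1 = -d_i1/d_o1 = -(10.500)/21 = -0.5000.
Since 10.500 cm > 8 cm, the first image lies past the second lens and serves as a virtual object: d_o2 = L - d_i1 = -2.500 cm.
Applying the thin-lens equation again with f_2 = -19 cm and d_o2 = -2.500 cm gives d_i2 = 2.879 cm.
m_2 = -(2.879)/(-2.500) = 1.1515.
Overall magnification: m = m_1 m_2 = -0.5758.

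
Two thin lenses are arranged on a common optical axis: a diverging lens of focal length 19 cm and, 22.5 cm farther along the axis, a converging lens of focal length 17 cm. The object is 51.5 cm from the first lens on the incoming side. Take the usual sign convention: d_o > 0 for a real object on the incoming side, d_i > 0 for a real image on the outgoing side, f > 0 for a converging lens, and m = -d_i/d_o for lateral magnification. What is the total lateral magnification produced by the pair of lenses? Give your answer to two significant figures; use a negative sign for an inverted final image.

First lens: d_i1 = 1/(1/(-19) - 1/51.5) = -13.879 cm.
m_1 = -(-13.879)/51.5 = 0.2695.
The intermediate image is virtual, 13.879 cm to the left of lens 1, so d_o2 = L - d_i1 = 22.5 - (-13.879) = 36.379 cm.
Second lens: d_i2 = 1/(1/17 - 1/(36.379)) = 31.913 cm.
m_2 = -(31.913)/(36.379) = -0.8772.
Overall magnification: m = m_1 m_2 = -0.2364.

-0.24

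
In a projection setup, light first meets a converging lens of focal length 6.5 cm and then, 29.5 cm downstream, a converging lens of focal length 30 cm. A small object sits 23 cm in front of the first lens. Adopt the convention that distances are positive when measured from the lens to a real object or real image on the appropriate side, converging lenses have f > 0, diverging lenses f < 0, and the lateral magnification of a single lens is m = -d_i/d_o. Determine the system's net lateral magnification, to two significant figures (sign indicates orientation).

-1.2

Lens 1: 1/d_i1 = 1/f_1 - 1/d_o1 = 1/6.5 - 1/23 = 0.11037 cm^-1, so d_i1 = 9.061 cm.
m_1 = -(9.061)/23 = -0.3939.
The intermediate image is 9.061 cm to the right of lens 1, so d_o2 = L - d_i1 = 29.5 - 9.061 = 20.439 cm.
Lens 2: 1/d_i2 = 1/f_2 - 1/d_o2 = 1/30 - 1/(20.439) = -0.01559 cm^-1, so d_i2 = -64.136 cm.
m_2 = -(-64.136)/(20.439) = 3.1379.
The system's lateral magnification is m_1 m_2 = (-0.3939)(3.1379) = -1.2361.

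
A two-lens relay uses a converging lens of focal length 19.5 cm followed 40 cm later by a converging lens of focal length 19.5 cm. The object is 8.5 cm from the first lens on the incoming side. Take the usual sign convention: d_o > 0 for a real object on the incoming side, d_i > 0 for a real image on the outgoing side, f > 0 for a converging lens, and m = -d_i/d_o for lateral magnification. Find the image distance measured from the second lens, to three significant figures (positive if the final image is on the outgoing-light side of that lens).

30.2 cm

First lens: d_i1 = 1/(1/19.5 - 1/8.5) = -15.068 cm.
With d_i1 < 0 the first image is virtual and lies on the object side; the object distance for lens 2 is d_o2 = 40 - (-15.068) = 55.068 cm.
Second lens: d_i2 = 1/(1/19.5 - 1/(55.068)) = 30.191 cm.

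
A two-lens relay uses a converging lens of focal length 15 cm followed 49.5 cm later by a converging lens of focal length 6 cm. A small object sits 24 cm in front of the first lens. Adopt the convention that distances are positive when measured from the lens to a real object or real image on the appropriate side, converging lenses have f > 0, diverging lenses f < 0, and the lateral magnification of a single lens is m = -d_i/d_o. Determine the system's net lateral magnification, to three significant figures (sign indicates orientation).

First lens: d_i1 = 1/(1/15 - 1/24) = 40.000 cm.
m_1 = -(40.000)/24 = -1.6667.
Object distance for lens 2: d_o2 = 49.5 - 40.000 = 9.500 cm.
Second lens: d_i2 = 1/(1/6 - 1/(9.500)) = 16.286 cm.
m_2 = -(16.286)/(9.500) = -1.7143.
The system's lateral magnification is m_1 m_2 = (-1.6667)(-1.7143) = 2.8571.

2.86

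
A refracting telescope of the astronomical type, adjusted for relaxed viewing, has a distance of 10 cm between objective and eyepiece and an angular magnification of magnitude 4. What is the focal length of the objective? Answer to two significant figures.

8.0 cm

In normal adjustment the tube length equals f_obj + f_eye and |M| = f_obj/f_eye.
So f_obj = 4 f_eye and 4 f_eye + f_eye = 10 cm, giving f_eye = 10/5 = 2.000 cm and f_obj = 8.000 cm.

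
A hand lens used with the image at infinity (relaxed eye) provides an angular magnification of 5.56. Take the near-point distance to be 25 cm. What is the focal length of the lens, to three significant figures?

For the image at infinity, M = D/f.
f = D/M = 25/5.56 = 4.496 cm.

4.50 cm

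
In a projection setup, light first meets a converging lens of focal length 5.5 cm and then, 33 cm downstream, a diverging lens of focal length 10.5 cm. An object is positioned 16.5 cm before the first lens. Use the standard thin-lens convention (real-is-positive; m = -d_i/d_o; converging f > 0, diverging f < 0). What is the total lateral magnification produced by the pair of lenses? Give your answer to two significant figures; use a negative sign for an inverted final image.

-0.15

First lens: d_i1 = 1/(1/5.5 - 1/16.5) = 8.250 cm.
m_1 = -(8.250)/16.5 = -0.5000.
That image sits 24.750 cm in front of the second lens, so d_o2 = 24.750 cm.
Second lens: d_i2 = 1/(1/(-10.5) - 1/(24.750)) = -7.372 cm.
m_2 = -(-7.372)/(24.750) = 0.2979.
Total m = m_1 x m_2 = (-0.5000)(0.2979) = -0.1489.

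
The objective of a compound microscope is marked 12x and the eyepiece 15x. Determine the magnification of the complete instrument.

180

The overall magnification of a compound microscope is the product of the objective and eyepiece magnifications:
M = M_obj x M_eye = 12 x 15 = 180.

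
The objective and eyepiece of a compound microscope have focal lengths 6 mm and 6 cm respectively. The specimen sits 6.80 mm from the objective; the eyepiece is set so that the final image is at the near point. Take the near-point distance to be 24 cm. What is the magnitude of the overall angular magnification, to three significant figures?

Convert to cm: f_obj = 6 mm = 0.6 cm; d_o = 6.80 mm = 0.68 cm.
Objective: 1/d_i = 1/f_obj - 1/d_o = 1/0.6 - 1/0.68 = 0.19608 cm^-1, so d_i = 5.100 cm.
m_obj = -d_i/d_o = -5.100/0.68 = -7.500.
Eyepiece angular magnification (image at near point): M_eye = 1 + D/f_e = 1 + 24/6 = 5.000.
Overall M = m_obj x M_eye = (-7.500)(5.000) = -37.50.
|M| = 37.50.

37.5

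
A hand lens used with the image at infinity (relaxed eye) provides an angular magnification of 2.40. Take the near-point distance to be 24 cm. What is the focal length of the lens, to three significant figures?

For the image at infinity, M = D/f.
f = D/M = 24/2.4 = 10.000 cm.

10.0 cm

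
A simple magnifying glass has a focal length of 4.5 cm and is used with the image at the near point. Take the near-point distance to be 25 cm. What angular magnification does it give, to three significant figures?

M = 1 + D/f = 1 + 25/4.5 = 6.556.

6.56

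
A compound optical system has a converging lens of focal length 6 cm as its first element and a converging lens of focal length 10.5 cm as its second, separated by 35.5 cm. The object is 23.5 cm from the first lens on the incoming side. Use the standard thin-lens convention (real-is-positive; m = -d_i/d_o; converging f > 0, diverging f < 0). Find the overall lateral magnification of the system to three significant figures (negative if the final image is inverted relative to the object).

Applying the thin-lens equation to the first lens, 1/6 = 1/23.5 + 1/d_i1, which gives d_i1 = 8.057 cm.
Its lateral magnification is m_1 = -d_i1/d_o1 = -(8.057)/23.5 = -0.3429.
The intermediate image is 8.057 cm to the right of lens 1, so d_o2 = L - d_i1 = 35.5 - 8.057 = 27.443 cm.
Applying the thin-lens equation again with f_2 = 10.5 cm and d_o2 = 27.443 cm gives d_i2 = 17.007 cm.
m_2 = -(17.007)/(27.443) = -0.6197.
Total m = m_1 x m_2 = (-0.3429)(-0.6197) = 0.2125.

0.212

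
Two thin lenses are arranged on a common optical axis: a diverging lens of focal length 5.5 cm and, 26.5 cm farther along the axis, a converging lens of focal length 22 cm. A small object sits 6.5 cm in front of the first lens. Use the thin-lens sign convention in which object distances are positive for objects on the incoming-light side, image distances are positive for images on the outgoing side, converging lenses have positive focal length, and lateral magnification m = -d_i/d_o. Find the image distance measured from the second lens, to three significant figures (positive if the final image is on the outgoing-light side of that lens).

86.7 cm

Lens 1: 1/d_i1 = 1/f_1 - 1/d_o1 = 1/(-5.5) - 1/6.5 = -0.33566 cm^-1, so d_i1 = -2.979 cm.
The intermediate image is virtual, 2.979 cm to the left of lens 1, so d_o2 = L - d_i1 = 26.5 - (-2.979) = 29.479 cm.
Lens 2: 1/d_i2 = 1/f_2 - 1/d_o2 = 1/22 - 1/(29.479) = 0.01153 cm^-1, so d_i2 = 86.713 cm.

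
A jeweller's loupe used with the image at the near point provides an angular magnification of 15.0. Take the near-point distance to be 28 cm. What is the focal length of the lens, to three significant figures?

2.00 cm

For the image at the near point, M = 1 + D/f.
f = D/(M - 1) = 28/(15.0 - 1) = 2.000 cm.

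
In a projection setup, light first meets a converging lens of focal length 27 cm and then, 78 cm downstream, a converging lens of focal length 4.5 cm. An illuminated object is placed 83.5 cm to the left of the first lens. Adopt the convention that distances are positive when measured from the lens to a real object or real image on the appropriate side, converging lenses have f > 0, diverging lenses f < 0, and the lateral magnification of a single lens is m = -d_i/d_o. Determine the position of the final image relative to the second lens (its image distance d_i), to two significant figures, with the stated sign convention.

5.1 cm

Lens 1: 1/d_i1 = 1/f_1 - 1/d_o1 = 1/27 - 1/83.5 = 0.02506 cm^-1, so d_i1 = 39.903 cm.
The intermediate image is 39.903 cm to the right of lens 1, so d_o2 = L - d_i1 = 78 - 39.903 = 38.097 cm.
Lens 2: 1/d_i2 = 1/f_2 - 1/d_o2 = 1/4.5 - 1/(38.097) = 0.19597 cm^-1, so d_i2 = 5.103 cm.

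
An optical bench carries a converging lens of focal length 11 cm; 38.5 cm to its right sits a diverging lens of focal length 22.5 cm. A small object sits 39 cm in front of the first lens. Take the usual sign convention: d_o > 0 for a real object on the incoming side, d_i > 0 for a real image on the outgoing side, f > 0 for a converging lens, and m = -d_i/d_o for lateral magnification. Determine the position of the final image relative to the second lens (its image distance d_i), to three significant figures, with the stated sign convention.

-11.4 cm

Lens 1: 1/d_i1 = 1/f_1 - 1/d_o1 = 1/11 - 1/39 = 0.06527 cm^-1, so d_i1 = 15.321 cm.
That image sits 23.179 cm in front of the second lens, so d_o2 = 23.179 cm.
Lens 2: 1/d_i2 = 1/f_2 - 1/d_o2 = 1/(-22.5) - 1/(23.179) = -0.08759 cm^-1, so d_i2 = -11.417 cm.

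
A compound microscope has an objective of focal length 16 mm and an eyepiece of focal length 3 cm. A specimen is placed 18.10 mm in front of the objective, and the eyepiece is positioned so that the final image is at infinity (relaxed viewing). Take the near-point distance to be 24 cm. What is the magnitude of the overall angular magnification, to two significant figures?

Convert to cm: f_obj = 16 mm = 1.6 cm; d_o = 18.10 mm = 1.81 cm.
Objective: 1/d_i = 1/f_obj - 1/d_o = 1/1.6 - 1/1.81 = 0.07251 cm^-1, so d_i = 13.790 cm.
m_obj = -d_i/d_o = -13.790/1.81 = -7.619.
Eyepiece angular magnification (image at infinity): M_eye = D/f_e = 24/3 = 8.000.
Overall M = m_obj x M_eye = (-7.619)(8.000) = -60.95.
|M| = 60.95.

61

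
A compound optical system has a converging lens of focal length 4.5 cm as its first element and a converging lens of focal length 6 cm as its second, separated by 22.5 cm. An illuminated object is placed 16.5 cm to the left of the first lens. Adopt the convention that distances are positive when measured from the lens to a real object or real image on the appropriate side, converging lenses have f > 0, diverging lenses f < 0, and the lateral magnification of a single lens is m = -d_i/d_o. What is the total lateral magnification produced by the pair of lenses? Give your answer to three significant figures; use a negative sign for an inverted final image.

Applying the thin-lens equation to the first lens, 1/4.5 = 1/16.5 + 1/d_i1, which gives d_i1 = 6.188 cm.
Its lateral magnification is m_1 = -d_i1/d_o1 = -(6.188)/16.5 = -0.3750.
The intermediate image is 6.188 cm to the right of lens 1, so d_o2 = L - d_i1 = 22.5 - 6.188 = 16.312 cm.
Applying the thin-lens equation again with f_2 = 6 cm and d_o2 = 16.312 cm gives d_i2 = 9.491 cm.
m_2 = -(9.491)/(16.312) = -0.5818.
Overall magnification: m = m_1 m_2 = 0.2182.

0.218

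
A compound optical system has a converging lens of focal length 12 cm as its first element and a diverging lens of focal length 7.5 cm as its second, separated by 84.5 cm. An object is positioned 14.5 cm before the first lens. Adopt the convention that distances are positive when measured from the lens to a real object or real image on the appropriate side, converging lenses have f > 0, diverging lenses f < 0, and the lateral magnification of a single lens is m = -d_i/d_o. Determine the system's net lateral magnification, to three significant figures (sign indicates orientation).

Lens 1: 1/d_i1 = 1/f_1 - 1/d_o1 = 1/12 - 1/14.5 = 0.01437 cm^-1, so d_i1 = 69.600 cm.
m_1 = -(69.600)/14.5 = -4.8000.
Object distance for lens 2: d_o2 = 84.5 - 69.600 = 14.900 cm.
Lens 2: 1/d_i2 = 1/f_2 - 1/d_o2 = 1/(-7.5) - 1/(14.900) = -0.20045 cm^-1, so d_i2 = -4.989 cm.
m_2 = -(-4.989)/(14.900) = 0.3348.
Overall magnification: m = m_1 m_2 = -1.6071.

-1.61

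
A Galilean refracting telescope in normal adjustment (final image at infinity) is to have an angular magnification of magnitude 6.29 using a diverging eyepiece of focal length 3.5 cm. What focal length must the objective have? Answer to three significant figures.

22.0 cm

|M| = f_obj/|f_eye|, so f_obj = |M| x |f_eye| = 6.29 x 3.5 = 22.015 cm.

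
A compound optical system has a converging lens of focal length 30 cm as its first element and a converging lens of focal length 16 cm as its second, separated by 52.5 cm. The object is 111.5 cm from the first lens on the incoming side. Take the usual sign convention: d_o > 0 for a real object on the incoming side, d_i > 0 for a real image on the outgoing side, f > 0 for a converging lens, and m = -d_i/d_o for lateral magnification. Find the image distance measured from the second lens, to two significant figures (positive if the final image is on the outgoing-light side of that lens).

Lens 1: 1/d_i1 = 1/f_1 - 1/d_o1 = 1/30 - 1/111.5 = 0.02436 cm^-1, so d_i1 = 41.043 cm.
The intermediate image is 41.043 cm to the right of lens 1, so d_o2 = L - d_i1 = 52.5 - 41.043 = 11.457 cm.
Lens 2: 1/d_i2 = 1/f_2 - 1/d_o2 = 1/16 - 1/(11.457) = -0.02478 cm^-1, so d_i2 = -40.351 cm.

-40 cm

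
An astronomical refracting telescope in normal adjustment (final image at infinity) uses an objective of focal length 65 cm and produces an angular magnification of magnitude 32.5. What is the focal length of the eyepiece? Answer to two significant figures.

|M| = f_obj/f_eye, so f_eye = f_obj/|M| = 65/32.5 = 2.000 cm.

2.0 cm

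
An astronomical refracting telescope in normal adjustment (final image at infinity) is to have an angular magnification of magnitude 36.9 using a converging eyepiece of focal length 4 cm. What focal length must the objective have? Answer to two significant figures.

150 cm

|M| = f_obj/|f_eye|, so f_obj = |M| x |f_eye| = 36.9 x 4 = 147.600 cm.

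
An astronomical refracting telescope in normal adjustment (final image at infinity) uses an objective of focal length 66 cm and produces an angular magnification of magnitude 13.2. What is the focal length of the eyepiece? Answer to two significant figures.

5.0 cm

|M| = f_obj/f_eye, so f_eye = f_obj/|M| = 66/13.2 = 5.000 cm.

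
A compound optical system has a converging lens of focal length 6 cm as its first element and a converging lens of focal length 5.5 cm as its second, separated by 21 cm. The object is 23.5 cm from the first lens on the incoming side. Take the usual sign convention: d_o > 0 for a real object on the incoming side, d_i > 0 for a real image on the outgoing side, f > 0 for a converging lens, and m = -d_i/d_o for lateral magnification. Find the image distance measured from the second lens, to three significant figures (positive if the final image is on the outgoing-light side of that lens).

Lens 1: 1/d_i1 = 1/f_1 - 1/d_o1 = 1/6 - 1/23.5 = 0.12411 cm^-1, so d_i1 = 8.057 cm.
The intermediate image is 8.057 cm to the right of lens 1, so d_o2 = L - d_i1 = 21 - 8.057 = 12.943 cm.
Lens 2: 1/d_i2 = 1/f_2 - 1/d_o2 = 1/5.5 - 1/(12.943) = 0.10456 cm^-1, so d_i2 = 9.564 cm.

9.56 cm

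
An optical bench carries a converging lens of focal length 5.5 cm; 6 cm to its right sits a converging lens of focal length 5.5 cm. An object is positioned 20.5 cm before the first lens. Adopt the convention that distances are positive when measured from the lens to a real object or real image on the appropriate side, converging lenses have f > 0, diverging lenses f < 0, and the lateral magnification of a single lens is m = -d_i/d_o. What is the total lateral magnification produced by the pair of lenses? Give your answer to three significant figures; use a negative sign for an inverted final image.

Lens 1: 1/d_i1 = 1/f_1 - 1/d_o1 = 1/5.5 - 1/20.5 = 0.13304 cm^-1, so d_i1 = 7.517 cm.
m_1 = -(7.517)/20.5 = -0.3667.
This image would form 7.517 cm past lens 1, i.e. 1.517 cm beyond lens 2, so it is a virtual object for lens 2: d_o2 = 6 - 7.517 = -1.517 cm.
Lens 2: 1/d_i2 = 1/f_2 - 1/d_o2 = 1/5.5 - 1/(-1.517) = 0.84116 cm^-1, so d_i2 = 1.189 cm.
m_2 = -(1.189)/(-1.517) = 0.7838.
Overall magnification: m = m_1 m_2 = -0.2874.

-0.287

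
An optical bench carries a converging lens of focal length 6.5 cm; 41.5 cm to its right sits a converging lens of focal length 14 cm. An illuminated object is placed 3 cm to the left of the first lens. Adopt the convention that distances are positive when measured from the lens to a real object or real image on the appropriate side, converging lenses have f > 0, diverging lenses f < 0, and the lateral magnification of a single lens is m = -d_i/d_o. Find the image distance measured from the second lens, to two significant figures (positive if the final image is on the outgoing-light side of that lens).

Applying the thin-lens equation to the first lens, 1/6.5 = 1/3 + 1/d_i1, which gives d_i1 = -5.571 cm.
With d_i1 < 0 the first image is virtual and lies on the object side; the object distance for lens 2 is d_o2 = 41.5 - (-5.571) = 47.071 cm.
Applying the thin-lens equation again with f_2 = 14 cm and d_o2 = 47.071 cm gives d_i2 = 19.927 cm.

20 cm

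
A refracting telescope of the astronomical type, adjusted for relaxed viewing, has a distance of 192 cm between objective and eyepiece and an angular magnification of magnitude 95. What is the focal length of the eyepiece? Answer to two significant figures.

2.0 cm

In normal adjustment the tube length equals f_obj + f_eye and |M| = f_obj/f_eye.
So f_obj = 95 f_eye and 95 f_eye + f_eye = 192 cm, giving f_eye = 192/96 = 2.000 cm and f_obj = 190.000 cm.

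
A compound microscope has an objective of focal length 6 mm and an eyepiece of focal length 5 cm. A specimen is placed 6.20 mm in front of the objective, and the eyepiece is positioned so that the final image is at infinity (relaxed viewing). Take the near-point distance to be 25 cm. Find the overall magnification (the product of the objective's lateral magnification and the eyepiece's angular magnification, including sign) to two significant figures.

Convert to cm: f_obj = 6 mm = 0.6 cm; d_o = 6.20 mm = 0.62 cm.
Objective: 1/d_i = 1/f_obj - 1/d_o = 1/0.6 - 1/0.62 = 0.05376 cm^-1, so d_i = 18.600 cm.
m_obj = -d_i/d_o = -18.600/0.62 = -30.000.
Eyepiece angular magnification (image at infinity): M_eye = D/f_e = 25/5 = 5.000.
Overall M = m_obj x M_eye = (-30.000)(5.000) = -150.00.

-150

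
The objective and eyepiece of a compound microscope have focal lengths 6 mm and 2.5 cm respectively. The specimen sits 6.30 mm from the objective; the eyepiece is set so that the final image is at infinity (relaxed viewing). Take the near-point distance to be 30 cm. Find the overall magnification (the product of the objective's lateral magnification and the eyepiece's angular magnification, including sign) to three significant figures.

-240

Convert to cm: f_obj = 6 mm = 0.6 cm; d_o = 6.30 mm = 0.63 cm.
Objective: 1/d_i = 1/f_obj - 1/d_o = 1/0.6 - 1/0.63 = 0.07937 cm^-1, so d_i = 12.600 cm.
m_obj = -d_i/d_o = -12.600/0.63 = -20.000.
Eyepiece angular magnification (image at infinity): M_eye = D/f_e = 30/2.5 = 12.000.
Overall M = m_obj x M_eye = (-20.000)(12.000) = -240.00.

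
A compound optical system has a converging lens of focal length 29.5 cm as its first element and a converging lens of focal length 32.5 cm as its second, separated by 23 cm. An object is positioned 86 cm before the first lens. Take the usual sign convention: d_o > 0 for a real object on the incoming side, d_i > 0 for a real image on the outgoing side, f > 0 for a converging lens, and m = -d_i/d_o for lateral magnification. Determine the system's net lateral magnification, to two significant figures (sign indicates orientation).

-0.31

Lens 1: 1/d_i1 = 1/f_1 - 1/d_o1 = 1/29.5 - 1/86 = 0.02227 cm^-1, so d_i1 = 44.903 cm.
m_1 = -(44.903)/86 = -0.5221.
Since 44.903 cm > 23 cm, the first image lies past the second lens and serves as a virtual object: d_o2 = L - d_i1 = -21.903 cm.
Lens 2: 1/d_i2 = 1/f_2 - 1/d_o2 = 1/32.5 - 1/(-21.903) = 0.07643 cm^-1, so d_i2 = 13.085 cm.
m_2 = -(13.085)/(-21.903) = 0.5974.
The system's lateral magnification is m_1 m_2 = (-0.5221)(0.5974) = -0.3119.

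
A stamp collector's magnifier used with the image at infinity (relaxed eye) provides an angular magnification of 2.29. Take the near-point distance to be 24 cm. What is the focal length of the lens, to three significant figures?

10.5 cm

For the image at infinity, M = D/f.
f = D/M = 24/2.29 = 10.480 cm.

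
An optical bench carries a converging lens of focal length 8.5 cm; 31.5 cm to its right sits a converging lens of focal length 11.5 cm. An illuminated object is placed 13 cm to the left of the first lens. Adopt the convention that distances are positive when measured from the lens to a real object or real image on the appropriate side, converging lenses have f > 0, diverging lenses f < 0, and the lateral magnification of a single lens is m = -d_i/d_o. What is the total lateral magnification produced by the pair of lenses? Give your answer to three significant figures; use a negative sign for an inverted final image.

-4.77

First lens: d_i1 = 1/(1/8.5 - 1/13) = 24.556 cm.
m_1 = -(24.556)/13 = -1.8889.
Object distance for lens 2: d_o2 = 31.5 - 24.556 = 6.944 cm.
Second lens: d_i2 = 1/(1/11.5 - 1/(6.944)) = -17.530 cm.
m_2 = -(-17.530)/(6.944) = 2.5244.
The system's lateral magnification is m_1 m_2 = (-1.8889)(2.5244) = -4.7683.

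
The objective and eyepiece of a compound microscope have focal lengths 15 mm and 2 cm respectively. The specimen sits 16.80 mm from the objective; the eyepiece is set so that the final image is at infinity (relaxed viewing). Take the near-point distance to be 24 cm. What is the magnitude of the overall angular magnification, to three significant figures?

Convert to cm: f_obj = 15 mm = 1.5 cm; d_o = 16.80 mm = 1.68 cm.
Objective: 1/d_i = 1/f_obj - 1/d_o = 1/1.5 - 1/1.68 = 0.07143 cm^-1, so d_i = 14.000 cm.
m_obj = -d_i/d_o = -14.000/1.68 = -8.333.
Eyepiece angular magnification (image at infinity): M_eye = D/f_e = 24/2 = 12.000.
Overall M = m_obj x M_eye = (-8.333)(12.000) = -100.00.
|M| = 100.00.

100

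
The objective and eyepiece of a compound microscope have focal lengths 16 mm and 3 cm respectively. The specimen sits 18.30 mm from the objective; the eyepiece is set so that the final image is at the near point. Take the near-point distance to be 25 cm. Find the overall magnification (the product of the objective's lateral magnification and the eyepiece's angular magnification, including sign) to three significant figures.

-64.9

Convert to cm: f_obj = 16 mm = 1.6 cm; d_o = 18.30 mm = 1.83 cm.
Objective: 1/d_i = 1/f_obj - 1/d_o = 1/1.6 - 1/1.83 = 0.07855 cm^-1, so d_i = 12.730 cm.
m_obj = -d_i/d_o = -12.730/1.83 = -6.957.
Eyepiece angular magnification (image at near point): M_eye = 1 + D/f_e = 1 + 25/3 = 9.333.
Overall M = m_obj x M_eye = (-6.957)(9.333) = -64.93.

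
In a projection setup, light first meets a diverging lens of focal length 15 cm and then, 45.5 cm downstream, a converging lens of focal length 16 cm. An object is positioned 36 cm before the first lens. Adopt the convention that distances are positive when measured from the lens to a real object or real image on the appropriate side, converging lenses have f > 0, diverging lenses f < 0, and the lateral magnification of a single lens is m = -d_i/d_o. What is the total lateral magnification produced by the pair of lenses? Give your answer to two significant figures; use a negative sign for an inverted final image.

Applying the thin-lens equation to the first lens, 1/(-15) = 1/36 + 1/d_i1, which gives d_i1 = -10.588 cm.
Its lateral magnification is m_1 = -d_i1/d_o1 = -(-10.588)/36 = 0.2941.
The intermediate image is virtual, 10.588 cm to the left of lens 1, so d_o2 = L - d_i1 = 45.5 - (-10.588) = 56.088 cm.
Applying the thin-lens equation again with f_2 = 16 cm and d_o2 = 56.088 cm gives d_i2 = 22.386 cm.
m_2 = -(22.386)/(56.088) = -0.3991.
The system's lateral magnification is m_1 m_2 = (0.2941)(-0.3991) = -0.1174.

-0.12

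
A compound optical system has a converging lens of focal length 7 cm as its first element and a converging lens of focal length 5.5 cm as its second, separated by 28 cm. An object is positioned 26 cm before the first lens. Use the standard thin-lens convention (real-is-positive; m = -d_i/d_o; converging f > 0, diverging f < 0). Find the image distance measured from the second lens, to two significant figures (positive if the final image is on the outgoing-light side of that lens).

Lens 1: 1/d_i1 = 1/f_1 - 1/d_o1 = 1/7 - 1/26 = 0.10440 cm^-1, so d_i1 = 9.579 cm.
That image sits 18.421 cm in front of the second lens, so d_o2 = 18.421 cm.
Lens 2: 1/d_i2 = 1/f_2 - 1/d_o2 = 1/5.5 - 1/(18.421) = 0.12753 cm^-1, so d_i2 = 7.841 cm.

7.8 cm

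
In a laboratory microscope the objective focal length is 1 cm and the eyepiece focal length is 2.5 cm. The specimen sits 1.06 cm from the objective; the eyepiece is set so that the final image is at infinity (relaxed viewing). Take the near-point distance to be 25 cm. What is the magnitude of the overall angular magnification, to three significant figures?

167

Objective: 1/d_i = 1/f_obj - 1/d_o = 1/1 - 1/1.06 = 0.05660 cm^-1, so d_i = 17.667 cm.
m_obj = -d_i/d_o = -17.667/1.06 = -16.667.
Eyepiece angular magnification (image at infinity): M_eye = D/f_e = 25/2.5 = 10.000.
Overall M = m_obj x M_eye = (-16.667)(10.000) = -166.67.
|M| = 166.67.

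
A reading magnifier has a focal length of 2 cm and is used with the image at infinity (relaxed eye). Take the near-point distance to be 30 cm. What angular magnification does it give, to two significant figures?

M = D/f = 30/2 = 15.000.

15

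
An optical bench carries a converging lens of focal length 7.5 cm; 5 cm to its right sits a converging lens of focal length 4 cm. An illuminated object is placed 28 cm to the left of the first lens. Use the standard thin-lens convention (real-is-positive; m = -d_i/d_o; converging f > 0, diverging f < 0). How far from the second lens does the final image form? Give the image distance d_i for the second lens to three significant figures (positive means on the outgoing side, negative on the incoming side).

2.27 cm

Lens 1: 1/d_i1 = 1/f_1 - 1/d_o1 = 1/7.5 - 1/28 = 0.09762 cm^-1, so d_i1 = 10.244 cm.
This image would form 10.244 cm past lens 1, i.e. 5.244 cm beyond lens 2, so it is a virtual object for lens 2: d_o2 = 5 - 10.244 = -5.244 cm.
Lens 2: 1/d_i2 = 1/f_2 - 1/d_o2 = 1/4 - 1/(-5.244) = 0.44070 cm^-1, so d_i2 = 2.269 cm.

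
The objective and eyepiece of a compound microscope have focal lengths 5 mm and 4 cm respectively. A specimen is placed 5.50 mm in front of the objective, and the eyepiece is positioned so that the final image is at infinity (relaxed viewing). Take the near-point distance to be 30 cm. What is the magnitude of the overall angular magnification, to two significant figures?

Convert to cm: f_obj = 5 mm = 0.5 cm; d_o = 5.50 mm = 0.55 cm.
Objective: 1/d_i = 1/f_obj - 1/d_o = 1/0.5 - 1/0.55 = 0.18182 cm^-1, so d_i = 5.500 cm.
m_obj = -d_i/d_o = -5.500/0.55 = -10.000.
Eyepiece angular magnification (image at infinity): M_eye = D/f_e = 30/4 = 7.500.
Overall M = m_obj x M_eye = (-10.000)(7.500) = -75.00.
|M| = 75.00.

75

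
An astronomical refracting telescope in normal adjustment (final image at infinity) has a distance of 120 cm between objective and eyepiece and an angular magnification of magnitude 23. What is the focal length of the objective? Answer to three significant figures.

In normal adjustment the tube length equals f_obj + f_eye and |M| = f_obj/f_eye.
So f_obj = 23 f_eye and 23 f_eye + f_eye = 120 cm, giving f_eye = 120/24 = 5.000 cm and f_obj = 115.000 cm.

115 cm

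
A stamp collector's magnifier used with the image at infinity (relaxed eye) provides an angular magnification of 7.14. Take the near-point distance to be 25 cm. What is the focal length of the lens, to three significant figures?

3.50 cm

For the image at infinity, M = D/f.
f = D/M = 25/7.14 = 3.501 cm.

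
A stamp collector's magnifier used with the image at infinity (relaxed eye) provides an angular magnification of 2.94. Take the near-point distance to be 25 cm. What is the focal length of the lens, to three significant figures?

For the image at infinity, M = D/f.
f = D/M = 25/2.94 = 8.503 cm.

8.50 cm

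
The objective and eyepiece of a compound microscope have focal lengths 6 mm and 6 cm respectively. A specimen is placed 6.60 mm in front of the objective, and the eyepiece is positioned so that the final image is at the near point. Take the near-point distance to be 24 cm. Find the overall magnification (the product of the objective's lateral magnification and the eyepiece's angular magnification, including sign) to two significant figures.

Convert to cm: f_obj = 6 mm = 0.6 cm; d_o = 6.60 mm = 0.66 cm.
Objective: 1/d_i = 1/f_obj - 1/d_o = 1/0.6 - 1/0.66 = 0.15152 cm^-1, so d_i = 6.600 cm.
m_obj = -d_i/d_o = -6.600/0.66 = -10.000.
Eyepiece angular magnification (image at near point): M_eye = 1 + D/f_e = 1 + 24/6 = 5.000.
Overall M = m_obj x M_eye = (-10.000)(5.000) = -50.00.

-50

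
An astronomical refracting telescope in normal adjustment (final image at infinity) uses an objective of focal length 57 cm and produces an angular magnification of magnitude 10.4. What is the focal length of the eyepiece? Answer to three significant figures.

5.48 cm

|M| = f_obj/f_eye, so f_eye = f_obj/|M| = 57/10.4 = 5.481 cm.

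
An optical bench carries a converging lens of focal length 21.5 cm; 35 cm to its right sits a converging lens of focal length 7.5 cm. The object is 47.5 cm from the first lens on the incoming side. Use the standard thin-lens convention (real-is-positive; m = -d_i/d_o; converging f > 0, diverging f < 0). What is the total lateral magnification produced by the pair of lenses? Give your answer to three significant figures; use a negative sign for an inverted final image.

-0.527

Lens 1: 1/d_i1 = 1/f_1 - 1/d_o1 = 1/21.5 - 1/47.5 = 0.02546 cm^-1, so d_i1 = 39.279 cm.
m_1 = -(39.279)/47.5 = -0.8269.
This image would form 39.279 cm past lens 1, i.e. 4.279 cm beyond lens 2, so it is a virtual object for lens 2: d_o2 = 35 - 39.279 = -4.279 cm.
Lens 2: 1/d_i2 = 1/f_2 - 1/d_o2 = 1/7.5 - 1/(-4.279) = 0.36704 cm^-1, so d_i2 = 2.724 cm.
m_2 = -(2.724)/(-4.279) = 0.6367.
The system's lateral magnification is m_1 m_2 = (-0.8269)(0.6367) = -0.5265.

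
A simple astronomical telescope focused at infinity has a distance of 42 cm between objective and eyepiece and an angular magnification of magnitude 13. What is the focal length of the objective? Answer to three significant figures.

39.0 cm

In normal adjustment the tube length equals f_obj + f_eye and |M| = f_obj/f_eye.
So f_obj = 13 f_eye and 13 f_eye + f_eye = 42 cm, giving f_eye = 42/14 = 3.000 cm and f_obj = 39.000 cm.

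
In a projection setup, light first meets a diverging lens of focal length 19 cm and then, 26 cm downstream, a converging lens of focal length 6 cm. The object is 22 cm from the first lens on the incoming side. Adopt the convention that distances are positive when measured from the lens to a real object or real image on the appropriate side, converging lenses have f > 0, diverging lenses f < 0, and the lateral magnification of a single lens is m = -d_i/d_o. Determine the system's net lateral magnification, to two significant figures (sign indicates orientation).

Lens 1: 1/d_i1 = 1/f_1 - 1/d_o1 = 1/(-19) - 1/22 = -0.09809 cm^-1, so d_i1 = -10.195 cm.
m_1 = -(-10.195)/22 = 0.4634.
The intermediate image is virtual, 10.195 cm to the left of lens 1, so d_o2 = L - d_i1 = 26 - (-10.195) = 36.195 cm.
Lens 2: 1/d_i2 = 1/f_2 - 1/d_o2 = 1/6 - 1/(36.195) = 0.13904 cm^-1, so d_i2 = 7.192 cm.
m_2 = -(7.192)/(36.195) = -0.1987.
Total m = m_1 x m_2 = (0.4634)(-0.1987) = -0.0921.

-0.092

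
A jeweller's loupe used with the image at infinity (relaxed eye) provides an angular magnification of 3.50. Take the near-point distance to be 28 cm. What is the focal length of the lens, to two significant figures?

8.0 cm

For the image at infinity, M = D/f.
f = D/M = 28/3.5 = 8.000 cm.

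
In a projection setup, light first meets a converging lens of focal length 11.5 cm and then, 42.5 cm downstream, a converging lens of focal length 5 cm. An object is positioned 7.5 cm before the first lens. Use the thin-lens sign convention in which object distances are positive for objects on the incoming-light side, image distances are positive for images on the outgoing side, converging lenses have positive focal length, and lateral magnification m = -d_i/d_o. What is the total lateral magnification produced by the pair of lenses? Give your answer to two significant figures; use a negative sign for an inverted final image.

Applying the thin-lens equation to the first lens, 1/11.5 = 1/7.5 + 1/d_i1, which gives d_i1 = -21.562 cm.
Its lateral magnification is m_1 = -d_i1/d_o1 = -(-21.562)/7.5 = 2.8750.
The intermediate image is virtual, 21.562 cm to the left of lens 1, so d_o2 = L - d_i1 = 42.5 - (-21.562) = 64.062 cm.
Applying the thin-lens equation again with f_2 = 5 cm and d_o2 = 64.062 cm gives d_i2 = 5.423 cm.
m_2 = -(5.423)/(64.062) = -0.0847.
The system's lateral magnification is m_1 m_2 = (2.8750)(-0.0847) = -0.2434.

-0.24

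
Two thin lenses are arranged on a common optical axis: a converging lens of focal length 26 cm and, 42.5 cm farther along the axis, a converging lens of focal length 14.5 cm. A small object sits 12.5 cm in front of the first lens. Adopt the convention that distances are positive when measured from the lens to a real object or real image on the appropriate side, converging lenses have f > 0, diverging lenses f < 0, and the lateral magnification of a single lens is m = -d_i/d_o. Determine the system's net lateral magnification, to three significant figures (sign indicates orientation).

-0.536

First lens: d_i1 = 1/(1/26 - 1/12.5) = -24.074 cm.
m_1 = -(-24.074)/12.5 = 1.9259.
With d_i1 < 0 the first image is virtual and lies on the object side; the object distance for lens 2 is d_o2 = 42.5 - (-24.074) = 66.574 cm.
Second lens: d_i2 = 1/(1/14.5 - 1/(66.574)) = 18.538 cm.
m_2 = -(18.538)/(66.574) = -0.2784.
Overall magnification: m = m_1 m_2 = -0.5363.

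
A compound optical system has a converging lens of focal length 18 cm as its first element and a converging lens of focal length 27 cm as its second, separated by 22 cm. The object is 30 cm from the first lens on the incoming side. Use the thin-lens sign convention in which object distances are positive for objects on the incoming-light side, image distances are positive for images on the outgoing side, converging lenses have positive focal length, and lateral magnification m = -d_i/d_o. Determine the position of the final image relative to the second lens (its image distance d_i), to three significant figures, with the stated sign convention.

First lens: d_i1 = 1/(1/18 - 1/30) = 45.000 cm.
Since 45.000 cm > 22 cm, the first image lies past the second lens and serves as a virtual object: d_o2 = L - d_i1 = -23.000 cm.
Second lens: d_i2 = 1/(1/27 - 1/(-23.000)) = 12.420 cm.

12.4 cm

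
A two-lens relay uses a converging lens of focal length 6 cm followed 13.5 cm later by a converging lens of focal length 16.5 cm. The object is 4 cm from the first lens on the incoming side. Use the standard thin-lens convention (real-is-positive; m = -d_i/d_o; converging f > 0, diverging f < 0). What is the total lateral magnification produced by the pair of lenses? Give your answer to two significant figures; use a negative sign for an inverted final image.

-5.5

Lens 1: 1/d_i1 = 1/f_1 - 1/d_o1 = 1/6 - 1/4 = -0.08333 cm^-1, so d_i1 = -12.000 cm.
m_1 = -(-12.000)/4 = 3.0000.
With d_i1 < 0 the first image is virtual and lies on the object side; the object distance for lens 2 is d_o2 = 13.5 - (-12.000) = 25.500 cm.
Lens 2: 1/d_i2 = 1/f_2 - 1/d_o2 = 1/16.5 - 1/(25.500) = 0.02139 cm^-1, so d_i2 = 46.750 cm.
m_2 = -(46.750)/(25.500) = -1.8333.
The system's lateral magnification is m_1 m_2 = (3.0000)(-1.8333) = -5.5000.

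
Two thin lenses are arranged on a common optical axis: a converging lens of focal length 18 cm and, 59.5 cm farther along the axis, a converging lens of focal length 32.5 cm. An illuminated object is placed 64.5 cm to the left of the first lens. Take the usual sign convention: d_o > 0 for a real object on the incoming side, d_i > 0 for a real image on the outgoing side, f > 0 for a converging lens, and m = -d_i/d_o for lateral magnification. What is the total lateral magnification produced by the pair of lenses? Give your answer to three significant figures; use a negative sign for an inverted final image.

6.19

First lens: d_i1 = 1/(1/18 - 1/64.5) = 24.968 cm.
m_1 = -(24.968)/64.5 = -0.3871.
That image sits 34.532 cm in front of the second lens, so d_o2 = 34.532 cm.
Second lens: d_i2 = 1/(1/32.5 - 1/(34.532)) = 552.242 cm.
m_2 = -(552.242)/(34.532) = -15.9921.
Total m = m_1 x m_2 = (-0.3871)(-15.9921) = 6.1905.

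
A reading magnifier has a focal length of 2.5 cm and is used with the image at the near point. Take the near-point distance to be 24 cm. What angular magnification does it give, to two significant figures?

M = 1 + D/f = 1 + 24/2.5 = 10.600.

11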